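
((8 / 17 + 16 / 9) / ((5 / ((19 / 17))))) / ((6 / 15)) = 3268 / 2601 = 1.26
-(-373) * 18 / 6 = 1119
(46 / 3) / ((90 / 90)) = 46 / 3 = 15.33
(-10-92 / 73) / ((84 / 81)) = -11097 / 1022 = -10.86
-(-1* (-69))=-69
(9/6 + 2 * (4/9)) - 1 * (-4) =6.39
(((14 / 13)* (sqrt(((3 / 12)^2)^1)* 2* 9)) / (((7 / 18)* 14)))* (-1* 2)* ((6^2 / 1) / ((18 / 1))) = -324 / 91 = -3.56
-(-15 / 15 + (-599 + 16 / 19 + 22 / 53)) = 602934 / 1007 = 598.74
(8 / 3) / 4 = 0.67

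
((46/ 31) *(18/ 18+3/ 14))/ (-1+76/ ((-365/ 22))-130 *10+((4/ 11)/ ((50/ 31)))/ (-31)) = -7849325/ 5687500777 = -0.00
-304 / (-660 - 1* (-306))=152 / 177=0.86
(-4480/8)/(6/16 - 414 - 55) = 4480/3749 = 1.19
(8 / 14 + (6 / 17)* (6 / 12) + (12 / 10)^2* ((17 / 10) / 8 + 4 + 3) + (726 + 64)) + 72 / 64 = 95468809 / 119000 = 802.26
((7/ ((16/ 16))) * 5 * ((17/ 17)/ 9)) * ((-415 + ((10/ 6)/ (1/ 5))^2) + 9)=-106015/ 81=-1308.83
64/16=4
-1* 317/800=-317/800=-0.40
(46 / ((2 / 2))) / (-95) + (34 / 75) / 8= -2437 / 5700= -0.43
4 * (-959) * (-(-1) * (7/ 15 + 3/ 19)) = -682808/ 285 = -2395.82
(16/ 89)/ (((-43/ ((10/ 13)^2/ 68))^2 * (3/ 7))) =70000/ 4074923167107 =0.00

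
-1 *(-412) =412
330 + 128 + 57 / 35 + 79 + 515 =36877 / 35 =1053.63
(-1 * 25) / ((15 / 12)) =-20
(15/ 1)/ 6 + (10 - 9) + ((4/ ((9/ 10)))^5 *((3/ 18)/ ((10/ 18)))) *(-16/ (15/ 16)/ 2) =-523874657/ 118098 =-4435.93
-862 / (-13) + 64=1694 / 13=130.31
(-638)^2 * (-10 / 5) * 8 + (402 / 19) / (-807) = -33286430278 / 5111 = -6512704.03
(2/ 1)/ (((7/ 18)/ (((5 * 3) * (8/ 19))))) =4320/ 133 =32.48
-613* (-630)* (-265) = -102340350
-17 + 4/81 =-1373/81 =-16.95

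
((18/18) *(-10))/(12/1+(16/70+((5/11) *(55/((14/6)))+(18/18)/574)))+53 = 3461403/65851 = 52.56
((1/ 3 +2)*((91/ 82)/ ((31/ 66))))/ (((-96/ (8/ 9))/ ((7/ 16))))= -49049/ 2196288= -0.02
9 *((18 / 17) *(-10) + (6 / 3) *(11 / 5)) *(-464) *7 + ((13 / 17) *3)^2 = 261400149 / 1445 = 180899.76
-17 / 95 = -0.18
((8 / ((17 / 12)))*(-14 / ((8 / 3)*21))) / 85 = -24 / 1445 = -0.02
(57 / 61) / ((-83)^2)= 57 / 420229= 0.00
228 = 228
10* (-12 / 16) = -15 / 2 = -7.50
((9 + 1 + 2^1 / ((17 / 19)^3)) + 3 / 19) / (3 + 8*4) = 172693 / 466735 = 0.37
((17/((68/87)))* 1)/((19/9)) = 783/76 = 10.30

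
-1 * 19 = -19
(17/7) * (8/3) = 136/21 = 6.48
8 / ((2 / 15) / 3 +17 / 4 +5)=1440 / 1673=0.86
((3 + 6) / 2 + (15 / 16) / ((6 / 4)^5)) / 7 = 107 / 162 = 0.66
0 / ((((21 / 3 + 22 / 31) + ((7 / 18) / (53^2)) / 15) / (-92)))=0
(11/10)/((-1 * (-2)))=11/20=0.55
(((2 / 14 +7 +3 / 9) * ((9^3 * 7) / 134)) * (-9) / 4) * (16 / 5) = -2049.90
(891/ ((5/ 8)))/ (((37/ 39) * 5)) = 277992/ 925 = 300.53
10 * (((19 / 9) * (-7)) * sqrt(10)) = -1330 * sqrt(10) / 9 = -467.31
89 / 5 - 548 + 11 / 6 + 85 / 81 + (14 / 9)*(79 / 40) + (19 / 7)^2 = -41029753 / 79380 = -516.88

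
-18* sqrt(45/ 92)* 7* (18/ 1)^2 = -61236* sqrt(115)/ 23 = -28551.43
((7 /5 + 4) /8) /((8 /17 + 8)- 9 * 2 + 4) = -459 /3760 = -0.12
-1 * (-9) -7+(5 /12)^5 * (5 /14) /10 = 13937717 /6967296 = 2.00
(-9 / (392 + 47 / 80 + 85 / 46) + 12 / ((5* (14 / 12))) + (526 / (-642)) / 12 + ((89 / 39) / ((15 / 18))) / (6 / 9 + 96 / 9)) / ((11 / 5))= 47739293351227 / 47573259057324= 1.00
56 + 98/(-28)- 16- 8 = 57/2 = 28.50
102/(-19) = -102/19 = -5.37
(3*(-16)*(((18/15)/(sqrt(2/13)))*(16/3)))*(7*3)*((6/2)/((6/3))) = -24192*sqrt(26)/5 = -24671.10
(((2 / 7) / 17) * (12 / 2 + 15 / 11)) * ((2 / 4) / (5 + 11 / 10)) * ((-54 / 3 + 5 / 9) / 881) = -14130 / 70346969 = -0.00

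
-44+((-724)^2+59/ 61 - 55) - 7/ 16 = 511499669/ 976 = 524077.53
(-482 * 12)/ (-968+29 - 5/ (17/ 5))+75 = 324357/ 3997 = 81.15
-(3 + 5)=-8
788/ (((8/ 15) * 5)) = 295.50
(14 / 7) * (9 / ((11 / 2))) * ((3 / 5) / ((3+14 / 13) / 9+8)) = 0.23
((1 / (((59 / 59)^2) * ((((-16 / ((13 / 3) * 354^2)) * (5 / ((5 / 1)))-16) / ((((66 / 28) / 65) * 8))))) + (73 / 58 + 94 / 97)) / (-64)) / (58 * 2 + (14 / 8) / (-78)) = -837674152809 / 2813993386195600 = -0.00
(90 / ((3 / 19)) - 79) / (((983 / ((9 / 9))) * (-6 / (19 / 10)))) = -9329 / 58980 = -0.16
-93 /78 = -1.19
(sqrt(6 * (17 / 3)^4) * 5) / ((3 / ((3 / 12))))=1445 * sqrt(6) / 108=32.77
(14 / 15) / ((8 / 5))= 7 / 12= 0.58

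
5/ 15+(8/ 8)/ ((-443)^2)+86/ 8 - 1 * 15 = -9223691/ 2354988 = -3.92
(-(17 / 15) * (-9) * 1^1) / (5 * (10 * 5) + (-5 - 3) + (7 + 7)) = 51 / 1280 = 0.04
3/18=1/6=0.17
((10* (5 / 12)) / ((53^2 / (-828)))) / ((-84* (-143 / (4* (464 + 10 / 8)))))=-1070075 / 5623618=-0.19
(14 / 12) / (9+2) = 7 / 66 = 0.11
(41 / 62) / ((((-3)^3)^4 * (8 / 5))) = 205 / 263594736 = 0.00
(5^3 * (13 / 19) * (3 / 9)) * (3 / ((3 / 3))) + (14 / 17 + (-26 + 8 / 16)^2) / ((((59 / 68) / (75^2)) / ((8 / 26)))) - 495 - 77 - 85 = 1298180.16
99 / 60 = 33 / 20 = 1.65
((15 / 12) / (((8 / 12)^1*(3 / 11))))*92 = 1265 / 2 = 632.50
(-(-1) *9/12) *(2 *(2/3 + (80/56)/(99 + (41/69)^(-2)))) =1.02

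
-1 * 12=-12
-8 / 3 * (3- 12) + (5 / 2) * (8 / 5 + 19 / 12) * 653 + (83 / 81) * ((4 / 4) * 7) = 3387721 / 648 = 5227.96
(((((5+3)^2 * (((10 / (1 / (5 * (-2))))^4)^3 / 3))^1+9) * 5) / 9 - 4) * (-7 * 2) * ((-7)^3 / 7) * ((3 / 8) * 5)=15244444444444444444444450000.00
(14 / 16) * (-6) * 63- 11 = -1367 / 4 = -341.75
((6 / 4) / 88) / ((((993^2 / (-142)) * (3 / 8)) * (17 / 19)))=-1349 / 184391163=-0.00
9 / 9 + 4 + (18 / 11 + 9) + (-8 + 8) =172 / 11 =15.64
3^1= 3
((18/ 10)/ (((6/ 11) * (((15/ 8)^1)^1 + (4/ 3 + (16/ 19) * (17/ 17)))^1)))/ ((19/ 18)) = 7128/ 9235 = 0.77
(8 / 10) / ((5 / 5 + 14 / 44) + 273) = 88 / 30175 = 0.00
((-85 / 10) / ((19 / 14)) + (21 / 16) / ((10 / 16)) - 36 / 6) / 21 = -1931 / 3990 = -0.48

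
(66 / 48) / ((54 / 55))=605 / 432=1.40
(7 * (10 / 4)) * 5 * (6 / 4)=525 / 4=131.25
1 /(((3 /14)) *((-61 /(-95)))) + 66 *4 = 49642 /183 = 271.27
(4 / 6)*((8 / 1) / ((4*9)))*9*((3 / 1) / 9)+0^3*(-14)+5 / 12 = 0.86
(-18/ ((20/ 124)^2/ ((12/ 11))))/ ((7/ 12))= -1293.98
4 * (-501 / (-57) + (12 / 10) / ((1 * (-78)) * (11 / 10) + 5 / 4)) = 3124 / 89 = 35.10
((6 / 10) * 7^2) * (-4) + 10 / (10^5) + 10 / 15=-3507997 / 30000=-116.93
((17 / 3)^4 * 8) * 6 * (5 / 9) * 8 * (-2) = -439946.01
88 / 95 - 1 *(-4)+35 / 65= 6749 / 1235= 5.46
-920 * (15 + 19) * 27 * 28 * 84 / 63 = -31530240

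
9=9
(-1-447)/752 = -28/47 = -0.60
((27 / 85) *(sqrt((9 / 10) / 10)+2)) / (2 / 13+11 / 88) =32292 / 12325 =2.62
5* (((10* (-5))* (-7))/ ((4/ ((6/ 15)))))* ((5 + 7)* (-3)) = -6300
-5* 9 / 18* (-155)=775 / 2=387.50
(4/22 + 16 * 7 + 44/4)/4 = 30.80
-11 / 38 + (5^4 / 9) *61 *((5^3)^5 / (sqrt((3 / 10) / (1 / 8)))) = -11 / 38 + 1163482666015625 *sqrt(15) / 54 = 83447203501472.34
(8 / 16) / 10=1 / 20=0.05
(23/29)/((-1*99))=-23/2871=-0.01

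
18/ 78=3/ 13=0.23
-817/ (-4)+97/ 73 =60029/ 292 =205.58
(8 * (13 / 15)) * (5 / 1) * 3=104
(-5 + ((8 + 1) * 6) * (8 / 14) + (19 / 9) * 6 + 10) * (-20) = -20380 / 21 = -970.48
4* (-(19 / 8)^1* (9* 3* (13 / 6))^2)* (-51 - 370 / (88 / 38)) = 1206041967 / 176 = 6852511.18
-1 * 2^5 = -32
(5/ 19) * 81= 405/ 19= 21.32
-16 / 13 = -1.23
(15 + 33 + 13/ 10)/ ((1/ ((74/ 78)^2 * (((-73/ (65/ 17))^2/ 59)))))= 1039426848277/ 3791472750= 274.15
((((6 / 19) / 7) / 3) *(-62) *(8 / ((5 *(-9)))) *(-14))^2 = 3936256 / 731025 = 5.38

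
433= 433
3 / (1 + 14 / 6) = 9 / 10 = 0.90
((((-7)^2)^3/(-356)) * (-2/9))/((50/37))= 4353013/80100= 54.34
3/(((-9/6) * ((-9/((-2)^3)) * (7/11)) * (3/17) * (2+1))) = -2992/567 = -5.28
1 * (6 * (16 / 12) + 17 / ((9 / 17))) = 361 / 9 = 40.11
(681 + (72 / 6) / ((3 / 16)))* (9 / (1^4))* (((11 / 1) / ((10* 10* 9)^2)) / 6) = 1639 / 108000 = 0.02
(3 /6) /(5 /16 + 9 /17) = 136 /229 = 0.59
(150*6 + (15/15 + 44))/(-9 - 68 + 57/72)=-22680/1829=-12.40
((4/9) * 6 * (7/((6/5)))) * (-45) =-700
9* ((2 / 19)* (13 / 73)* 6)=1404 / 1387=1.01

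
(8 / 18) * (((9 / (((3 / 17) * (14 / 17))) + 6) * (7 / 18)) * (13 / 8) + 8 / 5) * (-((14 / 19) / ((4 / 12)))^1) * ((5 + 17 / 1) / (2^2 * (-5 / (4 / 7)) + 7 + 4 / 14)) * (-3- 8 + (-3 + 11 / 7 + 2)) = -362.14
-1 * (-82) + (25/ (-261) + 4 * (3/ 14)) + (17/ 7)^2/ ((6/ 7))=327553/ 3654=89.64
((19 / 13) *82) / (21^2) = 1558 / 5733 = 0.27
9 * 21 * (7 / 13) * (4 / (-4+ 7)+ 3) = 441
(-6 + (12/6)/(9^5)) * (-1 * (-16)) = -5668672/59049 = -96.00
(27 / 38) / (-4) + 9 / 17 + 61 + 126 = 187.35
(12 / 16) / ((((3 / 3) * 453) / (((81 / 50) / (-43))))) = -81 / 1298600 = -0.00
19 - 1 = 18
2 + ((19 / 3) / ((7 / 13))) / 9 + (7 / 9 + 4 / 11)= 9248 / 2079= 4.45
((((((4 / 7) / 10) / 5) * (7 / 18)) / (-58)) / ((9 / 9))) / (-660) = 1 / 8613000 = 0.00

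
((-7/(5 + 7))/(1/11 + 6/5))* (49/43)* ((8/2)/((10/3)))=-3773/6106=-0.62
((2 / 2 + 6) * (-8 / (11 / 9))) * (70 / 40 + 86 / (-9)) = 3934 / 11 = 357.64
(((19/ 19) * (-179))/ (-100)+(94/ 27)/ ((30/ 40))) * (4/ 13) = 52099/ 26325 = 1.98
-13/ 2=-6.50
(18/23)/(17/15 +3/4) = 1080/2599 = 0.42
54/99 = 6/11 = 0.55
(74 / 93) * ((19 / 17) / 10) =703 / 7905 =0.09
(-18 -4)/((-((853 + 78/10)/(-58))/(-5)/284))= 566225/269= 2104.93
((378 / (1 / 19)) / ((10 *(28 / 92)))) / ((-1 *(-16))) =11799 / 80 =147.49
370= 370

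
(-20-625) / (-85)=129 / 17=7.59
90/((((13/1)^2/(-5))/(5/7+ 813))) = -2563200/1183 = -2166.69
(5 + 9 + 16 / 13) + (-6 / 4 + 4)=461 / 26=17.73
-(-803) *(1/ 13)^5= 803/ 371293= 0.00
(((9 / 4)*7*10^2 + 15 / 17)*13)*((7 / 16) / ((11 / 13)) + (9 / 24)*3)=2960295 / 88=33639.72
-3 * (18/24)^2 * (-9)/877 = 243/14032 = 0.02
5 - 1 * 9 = -4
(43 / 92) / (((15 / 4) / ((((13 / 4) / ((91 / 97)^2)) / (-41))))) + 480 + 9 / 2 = 17461682783 / 36041460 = 484.49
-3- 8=-11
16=16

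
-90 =-90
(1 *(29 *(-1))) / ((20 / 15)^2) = -261 / 16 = -16.31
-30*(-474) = 14220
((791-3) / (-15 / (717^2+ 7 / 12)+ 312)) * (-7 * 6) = -486123110 / 4582741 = -106.08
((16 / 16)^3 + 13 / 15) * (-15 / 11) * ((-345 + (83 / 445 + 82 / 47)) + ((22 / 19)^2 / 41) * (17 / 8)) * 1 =2973036287382 / 3405192065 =873.09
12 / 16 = 3 / 4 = 0.75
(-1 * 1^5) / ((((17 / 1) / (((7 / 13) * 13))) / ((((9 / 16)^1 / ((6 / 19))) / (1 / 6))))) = -1197 / 272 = -4.40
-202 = -202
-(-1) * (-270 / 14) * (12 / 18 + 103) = -13995 / 7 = -1999.29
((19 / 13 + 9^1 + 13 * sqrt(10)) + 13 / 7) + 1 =1212 / 91 + 13 * sqrt(10) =54.43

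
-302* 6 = -1812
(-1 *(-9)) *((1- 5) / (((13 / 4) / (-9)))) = 1296 / 13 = 99.69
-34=-34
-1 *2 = -2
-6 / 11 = -0.55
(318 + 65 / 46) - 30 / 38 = 278477 / 874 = 318.62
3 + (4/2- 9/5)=16/5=3.20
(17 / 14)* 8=68 / 7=9.71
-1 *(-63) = 63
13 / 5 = 2.60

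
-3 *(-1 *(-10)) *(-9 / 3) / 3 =30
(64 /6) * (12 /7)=128 /7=18.29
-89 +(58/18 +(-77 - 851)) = -9124/9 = -1013.78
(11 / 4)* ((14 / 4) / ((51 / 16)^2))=2464 / 2601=0.95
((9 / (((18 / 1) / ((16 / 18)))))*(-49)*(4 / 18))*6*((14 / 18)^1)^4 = -1882384 / 177147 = -10.63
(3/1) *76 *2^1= 456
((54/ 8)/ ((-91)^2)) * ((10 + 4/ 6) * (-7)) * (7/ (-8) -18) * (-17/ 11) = -23103/ 13013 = -1.78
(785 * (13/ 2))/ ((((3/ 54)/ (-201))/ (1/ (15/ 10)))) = -12307230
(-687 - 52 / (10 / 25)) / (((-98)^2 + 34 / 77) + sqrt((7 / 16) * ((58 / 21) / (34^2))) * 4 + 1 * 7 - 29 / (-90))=-108990703927406070 / 1282243451956975531 + 111169639350 * sqrt(174) / 1282243451956975531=-0.08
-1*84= -84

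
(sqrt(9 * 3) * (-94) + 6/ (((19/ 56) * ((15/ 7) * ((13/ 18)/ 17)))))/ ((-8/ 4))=-119952/ 1235 + 141 * sqrt(3)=147.09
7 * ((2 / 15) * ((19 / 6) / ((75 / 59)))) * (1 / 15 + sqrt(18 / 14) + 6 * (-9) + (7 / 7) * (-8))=-7289863 / 50625 + 1121 * sqrt(7) / 1125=-141.36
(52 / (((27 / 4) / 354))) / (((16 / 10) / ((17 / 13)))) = 20060 / 9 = 2228.89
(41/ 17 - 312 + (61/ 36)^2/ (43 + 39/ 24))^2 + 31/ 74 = 11856553104330043/ 123756547572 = 95805.46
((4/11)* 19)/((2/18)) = 684/11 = 62.18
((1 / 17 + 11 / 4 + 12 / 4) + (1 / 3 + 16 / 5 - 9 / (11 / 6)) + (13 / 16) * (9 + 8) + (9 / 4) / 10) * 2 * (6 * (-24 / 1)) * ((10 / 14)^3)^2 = -15542981250 / 22000363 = -706.49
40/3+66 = 238/3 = 79.33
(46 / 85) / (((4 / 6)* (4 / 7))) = 483 / 340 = 1.42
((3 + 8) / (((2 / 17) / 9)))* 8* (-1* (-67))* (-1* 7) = -3157308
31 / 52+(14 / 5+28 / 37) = 39951 / 9620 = 4.15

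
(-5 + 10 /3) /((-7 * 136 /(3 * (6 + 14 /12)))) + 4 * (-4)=-91177 /5712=-15.96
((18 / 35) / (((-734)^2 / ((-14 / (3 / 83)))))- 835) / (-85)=562326824 / 57242825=9.82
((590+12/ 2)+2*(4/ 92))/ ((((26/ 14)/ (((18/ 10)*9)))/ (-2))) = -3109428/ 299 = -10399.42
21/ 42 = 1/ 2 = 0.50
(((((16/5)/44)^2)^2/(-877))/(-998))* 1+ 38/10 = 15217191064753/4004523964375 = 3.80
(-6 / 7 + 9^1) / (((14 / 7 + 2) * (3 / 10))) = 95 / 14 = 6.79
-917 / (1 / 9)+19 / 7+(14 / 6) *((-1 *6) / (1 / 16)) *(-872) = 1309544 / 7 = 187077.71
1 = 1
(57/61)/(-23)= -57/1403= -0.04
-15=-15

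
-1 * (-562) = 562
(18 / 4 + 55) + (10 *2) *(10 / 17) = 2423 / 34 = 71.26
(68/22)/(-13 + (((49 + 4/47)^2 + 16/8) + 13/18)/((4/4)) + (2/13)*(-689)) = 1351908/1002947495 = 0.00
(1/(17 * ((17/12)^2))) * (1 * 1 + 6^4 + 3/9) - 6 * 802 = -23454540/4913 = -4773.98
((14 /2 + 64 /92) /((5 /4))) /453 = 236 /17365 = 0.01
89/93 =0.96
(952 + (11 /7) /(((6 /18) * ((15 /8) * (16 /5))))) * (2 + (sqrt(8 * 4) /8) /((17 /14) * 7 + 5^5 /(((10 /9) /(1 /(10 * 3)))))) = 13339 * sqrt(2) /2863 + 13339 /7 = 1912.16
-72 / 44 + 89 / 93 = -695 / 1023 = -0.68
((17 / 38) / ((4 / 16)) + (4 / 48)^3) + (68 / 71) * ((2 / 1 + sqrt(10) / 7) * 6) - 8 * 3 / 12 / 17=15.76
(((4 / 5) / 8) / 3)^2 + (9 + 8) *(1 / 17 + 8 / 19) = 139519 / 17100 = 8.16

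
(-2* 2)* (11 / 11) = -4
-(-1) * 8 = 8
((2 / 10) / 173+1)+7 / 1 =6921 / 865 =8.00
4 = 4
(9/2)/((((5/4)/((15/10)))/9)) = 243/5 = 48.60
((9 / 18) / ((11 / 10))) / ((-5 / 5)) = -5 / 11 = -0.45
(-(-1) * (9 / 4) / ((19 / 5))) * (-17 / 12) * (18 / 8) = -2295 / 1216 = -1.89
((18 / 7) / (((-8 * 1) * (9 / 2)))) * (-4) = 2 / 7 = 0.29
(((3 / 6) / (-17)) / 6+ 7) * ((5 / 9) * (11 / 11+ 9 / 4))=92755 / 7344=12.63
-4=-4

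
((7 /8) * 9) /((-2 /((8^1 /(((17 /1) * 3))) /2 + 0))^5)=-28 /38336139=-0.00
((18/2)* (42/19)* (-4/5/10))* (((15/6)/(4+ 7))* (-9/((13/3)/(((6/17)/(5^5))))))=61236/721703125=0.00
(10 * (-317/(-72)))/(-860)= -317/6192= -0.05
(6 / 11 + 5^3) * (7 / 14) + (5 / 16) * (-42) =4369 / 88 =49.65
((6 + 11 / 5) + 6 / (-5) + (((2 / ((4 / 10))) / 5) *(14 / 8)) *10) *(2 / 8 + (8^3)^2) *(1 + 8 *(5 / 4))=565183003 / 8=70647875.38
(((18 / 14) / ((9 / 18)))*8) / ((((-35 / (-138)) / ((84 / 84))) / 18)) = 357696 / 245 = 1459.98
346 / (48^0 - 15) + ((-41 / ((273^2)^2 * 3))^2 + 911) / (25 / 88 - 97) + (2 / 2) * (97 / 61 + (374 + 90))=62200111930846113328058465918 / 144163099581303915440514459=431.46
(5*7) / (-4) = -35 / 4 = -8.75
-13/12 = -1.08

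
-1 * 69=-69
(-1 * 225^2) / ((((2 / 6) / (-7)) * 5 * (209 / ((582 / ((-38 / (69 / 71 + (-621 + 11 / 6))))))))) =493774147125 / 51262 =9632362.12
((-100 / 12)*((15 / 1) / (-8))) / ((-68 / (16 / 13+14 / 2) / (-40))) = 75.65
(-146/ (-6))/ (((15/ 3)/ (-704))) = -51392/ 15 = -3426.13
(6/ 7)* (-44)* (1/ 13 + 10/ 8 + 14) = -52602/ 91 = -578.04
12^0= 1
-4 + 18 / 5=-2 / 5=-0.40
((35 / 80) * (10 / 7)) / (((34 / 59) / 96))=1770 / 17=104.12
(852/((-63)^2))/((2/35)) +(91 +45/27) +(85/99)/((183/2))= 96.43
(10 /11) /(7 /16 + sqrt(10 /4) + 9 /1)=24160 /243771-1280*sqrt(10) /243771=0.08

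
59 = 59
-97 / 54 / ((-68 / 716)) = 17363 / 918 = 18.91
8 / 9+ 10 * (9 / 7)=866 / 63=13.75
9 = 9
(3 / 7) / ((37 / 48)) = 0.56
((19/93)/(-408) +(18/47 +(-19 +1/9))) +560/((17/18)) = 341476193/594456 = 574.43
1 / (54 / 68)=34 / 27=1.26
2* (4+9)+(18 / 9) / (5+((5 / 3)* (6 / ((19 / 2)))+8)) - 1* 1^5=25.14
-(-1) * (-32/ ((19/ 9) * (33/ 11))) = -96/ 19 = -5.05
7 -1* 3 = 4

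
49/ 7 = 7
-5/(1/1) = -5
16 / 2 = 8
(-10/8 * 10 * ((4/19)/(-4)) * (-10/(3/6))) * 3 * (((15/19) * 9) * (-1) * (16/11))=1620000/3971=407.96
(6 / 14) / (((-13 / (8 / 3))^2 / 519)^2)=122589184 / 599781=204.39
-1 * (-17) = 17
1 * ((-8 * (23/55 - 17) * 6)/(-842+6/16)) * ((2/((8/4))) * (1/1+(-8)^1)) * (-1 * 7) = -17160192/370315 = -46.34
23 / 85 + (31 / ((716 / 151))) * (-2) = -389651 / 30430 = -12.80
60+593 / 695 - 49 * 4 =-93927 / 695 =-135.15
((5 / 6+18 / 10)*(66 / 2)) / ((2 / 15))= 2607 / 4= 651.75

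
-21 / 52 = -0.40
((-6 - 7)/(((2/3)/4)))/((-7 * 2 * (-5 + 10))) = 39/35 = 1.11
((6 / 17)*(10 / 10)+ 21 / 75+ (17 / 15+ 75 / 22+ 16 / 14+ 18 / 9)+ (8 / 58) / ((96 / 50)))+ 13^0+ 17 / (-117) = 9.24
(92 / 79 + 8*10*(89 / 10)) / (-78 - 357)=-3756 / 2291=-1.64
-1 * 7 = -7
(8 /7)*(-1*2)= -16 /7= -2.29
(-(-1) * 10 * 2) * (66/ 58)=660/ 29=22.76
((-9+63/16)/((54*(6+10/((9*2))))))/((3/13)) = -117/1888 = -0.06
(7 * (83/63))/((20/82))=3403/90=37.81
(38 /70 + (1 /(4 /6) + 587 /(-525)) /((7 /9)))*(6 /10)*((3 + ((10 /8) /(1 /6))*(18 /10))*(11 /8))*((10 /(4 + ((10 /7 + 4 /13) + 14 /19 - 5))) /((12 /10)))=75703771 /950880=79.61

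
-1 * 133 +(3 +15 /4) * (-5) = -667 /4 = -166.75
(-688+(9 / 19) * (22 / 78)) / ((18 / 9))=-169903 / 494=-343.93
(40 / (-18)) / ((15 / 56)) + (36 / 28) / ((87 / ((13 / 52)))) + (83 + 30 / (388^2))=30821802145 / 412565832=74.71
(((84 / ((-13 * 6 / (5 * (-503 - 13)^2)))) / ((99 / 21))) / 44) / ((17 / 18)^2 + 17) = -3522566880 / 9118681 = -386.30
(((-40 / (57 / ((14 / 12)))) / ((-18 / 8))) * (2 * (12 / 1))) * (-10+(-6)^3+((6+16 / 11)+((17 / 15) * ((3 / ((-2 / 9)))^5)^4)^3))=839962206158150277643311700000000000000000000000000000000000000000000.00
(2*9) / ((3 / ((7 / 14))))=3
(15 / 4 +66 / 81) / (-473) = -493 / 51084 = -0.01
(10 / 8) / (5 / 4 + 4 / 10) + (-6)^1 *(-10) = 60.76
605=605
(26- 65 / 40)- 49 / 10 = 779 / 40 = 19.48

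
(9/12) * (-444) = -333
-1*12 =-12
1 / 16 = 0.06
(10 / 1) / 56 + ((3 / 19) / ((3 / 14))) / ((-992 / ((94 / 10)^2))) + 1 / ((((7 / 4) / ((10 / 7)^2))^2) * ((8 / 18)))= 87946455013 / 27718104400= 3.17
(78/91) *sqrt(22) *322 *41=11316 *sqrt(22)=53076.74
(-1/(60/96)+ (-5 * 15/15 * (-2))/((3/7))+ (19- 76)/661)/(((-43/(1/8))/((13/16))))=-2790203/54572160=-0.05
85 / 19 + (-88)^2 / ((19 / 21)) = 162709 / 19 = 8563.63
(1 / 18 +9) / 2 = 163 / 36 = 4.53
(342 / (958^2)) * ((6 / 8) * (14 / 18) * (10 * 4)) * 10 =19950 / 229441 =0.09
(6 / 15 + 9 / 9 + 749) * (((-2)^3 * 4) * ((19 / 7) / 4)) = -81472 / 5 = -16294.40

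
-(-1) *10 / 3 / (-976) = -5 / 1464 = -0.00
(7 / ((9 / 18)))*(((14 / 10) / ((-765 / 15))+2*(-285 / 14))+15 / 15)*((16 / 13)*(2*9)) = -13620288 / 1105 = -12326.05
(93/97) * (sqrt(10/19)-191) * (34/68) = -17763/194 + 93 * sqrt(190)/3686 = -91.21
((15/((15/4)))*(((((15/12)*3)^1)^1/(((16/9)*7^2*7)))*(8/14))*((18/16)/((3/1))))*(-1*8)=-405/9604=-0.04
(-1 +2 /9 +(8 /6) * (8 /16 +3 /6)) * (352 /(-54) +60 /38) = -12670 /4617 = -2.74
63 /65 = 0.97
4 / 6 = 2 / 3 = 0.67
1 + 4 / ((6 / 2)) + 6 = 25 / 3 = 8.33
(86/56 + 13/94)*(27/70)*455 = 773253/2632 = 293.79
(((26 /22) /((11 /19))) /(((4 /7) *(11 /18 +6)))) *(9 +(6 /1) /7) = 153387 /28798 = 5.33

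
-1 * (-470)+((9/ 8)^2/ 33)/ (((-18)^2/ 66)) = 60161/ 128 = 470.01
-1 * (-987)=987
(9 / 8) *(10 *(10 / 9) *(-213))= -5325 / 2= -2662.50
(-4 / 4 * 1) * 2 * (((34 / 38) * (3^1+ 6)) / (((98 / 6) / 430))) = -394740 / 931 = -424.00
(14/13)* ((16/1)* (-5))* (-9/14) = 720/13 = 55.38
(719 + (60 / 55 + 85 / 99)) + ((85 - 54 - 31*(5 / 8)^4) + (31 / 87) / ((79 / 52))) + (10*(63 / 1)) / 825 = 3475506198253 / 4645048320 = 748.22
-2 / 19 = -0.11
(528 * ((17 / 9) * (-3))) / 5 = -2992 / 5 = -598.40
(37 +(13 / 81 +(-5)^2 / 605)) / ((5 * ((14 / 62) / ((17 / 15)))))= 38430421 / 1029105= 37.34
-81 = -81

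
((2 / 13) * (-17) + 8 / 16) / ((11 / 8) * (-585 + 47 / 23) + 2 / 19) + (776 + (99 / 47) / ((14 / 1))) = 332186412139 / 427990836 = 776.15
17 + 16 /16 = 18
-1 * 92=-92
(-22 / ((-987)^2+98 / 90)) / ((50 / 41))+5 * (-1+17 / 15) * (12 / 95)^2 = 4201088289 / 395634827350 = 0.01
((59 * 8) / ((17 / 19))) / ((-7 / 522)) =-39338.62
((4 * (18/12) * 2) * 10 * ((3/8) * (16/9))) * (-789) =-63120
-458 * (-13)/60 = 2977/30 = 99.23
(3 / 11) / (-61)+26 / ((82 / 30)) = 261567 / 27511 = 9.51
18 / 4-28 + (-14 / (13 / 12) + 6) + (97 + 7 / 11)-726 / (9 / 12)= -257625 / 286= -900.79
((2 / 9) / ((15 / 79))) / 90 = 79 / 6075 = 0.01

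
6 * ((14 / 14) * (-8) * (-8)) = 384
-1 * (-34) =34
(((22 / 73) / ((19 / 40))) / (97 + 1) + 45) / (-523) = -3058775 / 35544649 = -0.09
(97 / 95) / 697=97 / 66215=0.00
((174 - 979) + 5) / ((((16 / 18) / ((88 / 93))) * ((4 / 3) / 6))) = -118800 / 31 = -3832.26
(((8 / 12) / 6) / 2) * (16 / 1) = 8 / 9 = 0.89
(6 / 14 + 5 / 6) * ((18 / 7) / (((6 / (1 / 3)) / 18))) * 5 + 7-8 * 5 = -822 / 49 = -16.78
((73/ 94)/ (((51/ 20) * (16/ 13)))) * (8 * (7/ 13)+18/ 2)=63145/ 19176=3.29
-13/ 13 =-1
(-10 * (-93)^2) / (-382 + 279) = 86490 / 103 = 839.71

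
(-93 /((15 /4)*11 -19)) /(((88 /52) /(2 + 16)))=-43524 /979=-44.46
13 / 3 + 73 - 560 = -1448 / 3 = -482.67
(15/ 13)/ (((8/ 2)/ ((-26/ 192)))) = -5/ 128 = -0.04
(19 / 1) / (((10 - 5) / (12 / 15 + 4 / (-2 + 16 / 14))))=-1102 / 75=-14.69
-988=-988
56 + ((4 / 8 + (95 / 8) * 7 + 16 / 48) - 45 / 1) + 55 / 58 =66751 / 696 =95.91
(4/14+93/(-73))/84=-505/42924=-0.01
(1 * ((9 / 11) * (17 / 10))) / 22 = 153 / 2420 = 0.06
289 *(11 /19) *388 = 1233452 /19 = 64918.53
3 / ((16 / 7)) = 21 / 16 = 1.31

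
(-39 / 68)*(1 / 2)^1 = -0.29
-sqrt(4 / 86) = -sqrt(86) / 43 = -0.22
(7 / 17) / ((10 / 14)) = 49 / 85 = 0.58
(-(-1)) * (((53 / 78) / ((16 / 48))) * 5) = 265 / 26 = 10.19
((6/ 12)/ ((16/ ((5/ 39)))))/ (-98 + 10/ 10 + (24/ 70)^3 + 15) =-214375/ 4385499456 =-0.00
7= 7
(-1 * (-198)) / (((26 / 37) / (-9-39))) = -175824 / 13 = -13524.92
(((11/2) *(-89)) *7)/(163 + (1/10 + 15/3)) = -34265/1681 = -20.38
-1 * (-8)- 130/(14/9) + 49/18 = -9179/126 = -72.85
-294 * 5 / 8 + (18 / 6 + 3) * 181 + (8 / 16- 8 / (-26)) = 46959 / 52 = 903.06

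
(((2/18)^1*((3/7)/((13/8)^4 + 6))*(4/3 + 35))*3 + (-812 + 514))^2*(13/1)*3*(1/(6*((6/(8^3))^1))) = 183506533771315329536/3735544437387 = 49124441.39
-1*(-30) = 30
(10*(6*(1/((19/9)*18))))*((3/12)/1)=15/38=0.39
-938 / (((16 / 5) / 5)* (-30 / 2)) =2345 / 24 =97.71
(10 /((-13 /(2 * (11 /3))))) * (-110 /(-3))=-24200 /117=-206.84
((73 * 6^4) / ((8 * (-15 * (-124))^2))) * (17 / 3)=3723 / 192200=0.02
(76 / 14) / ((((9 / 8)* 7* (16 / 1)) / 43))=817 / 441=1.85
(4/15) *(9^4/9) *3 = 2916/5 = 583.20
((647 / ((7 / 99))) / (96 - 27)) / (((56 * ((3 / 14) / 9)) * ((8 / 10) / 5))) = 1601325 / 2576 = 621.63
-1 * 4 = -4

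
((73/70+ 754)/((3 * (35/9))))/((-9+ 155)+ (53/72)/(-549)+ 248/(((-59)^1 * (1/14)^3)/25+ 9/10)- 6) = 193293455247756/1241925100813075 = 0.16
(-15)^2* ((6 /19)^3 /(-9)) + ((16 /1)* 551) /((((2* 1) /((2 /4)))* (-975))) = -3.05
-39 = -39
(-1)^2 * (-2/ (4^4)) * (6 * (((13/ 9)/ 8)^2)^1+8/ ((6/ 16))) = -18601/ 110592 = -0.17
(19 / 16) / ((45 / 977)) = 18563 / 720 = 25.78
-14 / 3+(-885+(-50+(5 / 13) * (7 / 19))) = -696188 / 741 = -939.52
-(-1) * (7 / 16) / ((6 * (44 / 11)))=7 / 384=0.02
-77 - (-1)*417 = 340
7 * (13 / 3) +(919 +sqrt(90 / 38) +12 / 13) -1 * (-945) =3 * sqrt(95) / 19 +73915 / 39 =1896.80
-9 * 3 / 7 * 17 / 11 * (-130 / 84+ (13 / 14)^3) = 85527 / 19208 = 4.45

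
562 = 562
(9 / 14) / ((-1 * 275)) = -9 / 3850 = -0.00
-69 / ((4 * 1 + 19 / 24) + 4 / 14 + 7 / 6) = -11.05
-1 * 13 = -13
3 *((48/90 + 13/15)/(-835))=-21/4175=-0.01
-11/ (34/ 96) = -528/ 17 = -31.06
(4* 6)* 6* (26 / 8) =468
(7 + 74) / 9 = 9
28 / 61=0.46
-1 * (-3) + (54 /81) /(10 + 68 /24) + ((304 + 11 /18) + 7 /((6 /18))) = 328.66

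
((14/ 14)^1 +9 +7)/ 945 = 17/ 945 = 0.02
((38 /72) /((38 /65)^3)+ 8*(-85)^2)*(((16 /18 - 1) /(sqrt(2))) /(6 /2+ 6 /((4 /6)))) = -6009625025*sqrt(2) /22457088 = -378.45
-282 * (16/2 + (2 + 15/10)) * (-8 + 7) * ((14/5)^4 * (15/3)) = 124583088/125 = 996664.70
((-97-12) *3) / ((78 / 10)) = -545 / 13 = -41.92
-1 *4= -4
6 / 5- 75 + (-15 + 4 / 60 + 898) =12139 / 15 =809.27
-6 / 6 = -1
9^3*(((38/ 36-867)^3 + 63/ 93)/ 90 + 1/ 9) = -117394916946701/ 22320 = -5259628895.46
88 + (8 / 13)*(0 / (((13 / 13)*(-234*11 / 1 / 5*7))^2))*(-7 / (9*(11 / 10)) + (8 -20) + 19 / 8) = 88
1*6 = 6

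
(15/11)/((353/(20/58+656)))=285510/112607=2.54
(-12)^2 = 144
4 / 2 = 2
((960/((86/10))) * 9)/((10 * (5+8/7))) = 30240/1849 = 16.35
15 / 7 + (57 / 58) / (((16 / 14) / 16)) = 3228 / 203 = 15.90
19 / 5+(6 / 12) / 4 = 157 / 40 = 3.92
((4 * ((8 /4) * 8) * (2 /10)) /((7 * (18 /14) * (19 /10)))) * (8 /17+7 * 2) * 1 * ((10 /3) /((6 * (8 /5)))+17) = 1638688 /8721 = 187.90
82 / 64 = 1.28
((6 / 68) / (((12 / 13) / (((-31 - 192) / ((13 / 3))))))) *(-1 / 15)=223 / 680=0.33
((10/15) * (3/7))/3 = 0.10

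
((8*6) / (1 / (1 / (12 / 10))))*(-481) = -19240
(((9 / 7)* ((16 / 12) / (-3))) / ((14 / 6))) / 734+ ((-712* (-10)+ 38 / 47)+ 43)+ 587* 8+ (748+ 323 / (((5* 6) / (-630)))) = 4923133696 / 845201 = 5824.81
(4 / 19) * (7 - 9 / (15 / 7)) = 56 / 95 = 0.59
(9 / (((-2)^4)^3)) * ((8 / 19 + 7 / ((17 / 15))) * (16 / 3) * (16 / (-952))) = -6393 / 4919936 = -0.00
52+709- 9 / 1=752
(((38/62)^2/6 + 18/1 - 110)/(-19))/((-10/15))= -530111/73036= -7.26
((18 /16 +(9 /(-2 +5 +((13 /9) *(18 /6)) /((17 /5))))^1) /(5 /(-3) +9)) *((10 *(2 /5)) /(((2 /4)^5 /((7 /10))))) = 236628 /5995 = 39.47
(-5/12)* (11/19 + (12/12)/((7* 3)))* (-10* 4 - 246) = 74.67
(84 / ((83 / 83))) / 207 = 28 / 69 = 0.41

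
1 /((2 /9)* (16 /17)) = 153 /32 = 4.78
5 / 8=0.62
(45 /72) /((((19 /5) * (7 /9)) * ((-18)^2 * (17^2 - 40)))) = 25 /9537696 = 0.00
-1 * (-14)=14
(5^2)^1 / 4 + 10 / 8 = 15 / 2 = 7.50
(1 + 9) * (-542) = -5420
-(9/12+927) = -3711/4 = -927.75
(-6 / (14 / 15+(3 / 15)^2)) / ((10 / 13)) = -585 / 73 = -8.01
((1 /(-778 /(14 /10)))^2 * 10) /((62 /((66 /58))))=1617 /2720751580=0.00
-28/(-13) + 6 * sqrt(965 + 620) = 28/13 + 6 * sqrt(1585) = 241.03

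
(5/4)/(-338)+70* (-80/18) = -3785645/12168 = -311.11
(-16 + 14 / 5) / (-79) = 66 / 395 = 0.17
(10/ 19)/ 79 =10/ 1501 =0.01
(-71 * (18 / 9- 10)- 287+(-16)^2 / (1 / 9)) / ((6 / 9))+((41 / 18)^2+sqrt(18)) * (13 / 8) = 39 * sqrt(2) / 8+10072333 / 2592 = 3892.83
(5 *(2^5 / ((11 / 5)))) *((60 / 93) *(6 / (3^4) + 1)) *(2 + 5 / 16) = 1073000 / 9207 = 116.54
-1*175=-175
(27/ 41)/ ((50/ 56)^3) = 592704/ 640625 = 0.93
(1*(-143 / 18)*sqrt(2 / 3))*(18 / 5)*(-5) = 143*sqrt(6) / 3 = 116.76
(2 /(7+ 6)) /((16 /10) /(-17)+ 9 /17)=170 /481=0.35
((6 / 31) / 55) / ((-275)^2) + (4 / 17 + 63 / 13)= 144800323201 / 28495878125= 5.08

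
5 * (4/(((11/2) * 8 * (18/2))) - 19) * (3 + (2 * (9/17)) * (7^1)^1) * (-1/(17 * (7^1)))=554600/66759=8.31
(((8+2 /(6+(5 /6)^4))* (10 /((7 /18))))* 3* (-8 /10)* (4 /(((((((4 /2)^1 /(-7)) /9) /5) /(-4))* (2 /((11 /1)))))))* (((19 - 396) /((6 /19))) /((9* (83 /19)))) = 150473198304000 /697283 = 215799321.52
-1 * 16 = -16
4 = 4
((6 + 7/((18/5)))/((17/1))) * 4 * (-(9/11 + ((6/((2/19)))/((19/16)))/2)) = -2366/51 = -46.39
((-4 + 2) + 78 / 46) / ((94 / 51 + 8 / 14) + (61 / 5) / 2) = -24990 / 699131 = -0.04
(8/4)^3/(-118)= -4/59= -0.07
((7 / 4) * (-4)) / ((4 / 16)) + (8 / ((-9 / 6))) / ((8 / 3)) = -30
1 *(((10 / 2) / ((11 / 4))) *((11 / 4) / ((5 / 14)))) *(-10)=-140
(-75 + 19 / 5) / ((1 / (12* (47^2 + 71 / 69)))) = -217148608 / 115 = -1888248.77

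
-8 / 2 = -4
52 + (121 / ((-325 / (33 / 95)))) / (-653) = 1048395493 / 20161375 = 52.00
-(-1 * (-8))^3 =-512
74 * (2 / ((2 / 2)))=148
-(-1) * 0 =0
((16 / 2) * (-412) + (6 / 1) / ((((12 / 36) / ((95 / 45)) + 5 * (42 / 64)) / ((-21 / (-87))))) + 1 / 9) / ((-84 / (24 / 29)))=32.47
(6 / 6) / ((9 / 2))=2 / 9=0.22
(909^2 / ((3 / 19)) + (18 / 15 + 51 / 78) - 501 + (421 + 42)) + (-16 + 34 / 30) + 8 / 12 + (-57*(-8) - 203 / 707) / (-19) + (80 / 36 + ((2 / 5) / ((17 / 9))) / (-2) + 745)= 199767898598321 / 38168910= 5233785.79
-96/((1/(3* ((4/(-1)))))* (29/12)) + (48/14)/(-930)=14998924/31465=476.69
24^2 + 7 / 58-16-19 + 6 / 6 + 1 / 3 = 94387 / 174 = 542.45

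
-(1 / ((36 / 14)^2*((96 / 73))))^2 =-12794929 / 967458816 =-0.01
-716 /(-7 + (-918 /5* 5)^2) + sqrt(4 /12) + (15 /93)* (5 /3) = 21001337 /78372681 + sqrt(3) /3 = 0.85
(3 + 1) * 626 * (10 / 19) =25040 / 19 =1317.89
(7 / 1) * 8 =56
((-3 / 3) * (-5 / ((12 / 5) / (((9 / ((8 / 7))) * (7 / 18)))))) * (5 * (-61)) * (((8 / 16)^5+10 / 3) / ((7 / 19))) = -327562375 / 18432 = -17771.40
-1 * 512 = -512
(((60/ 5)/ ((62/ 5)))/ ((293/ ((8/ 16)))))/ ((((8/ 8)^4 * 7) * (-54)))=-5/ 1144458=-0.00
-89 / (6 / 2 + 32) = -89 / 35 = -2.54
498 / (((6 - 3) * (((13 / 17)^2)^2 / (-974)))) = -13504009364 / 28561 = -472812.90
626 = 626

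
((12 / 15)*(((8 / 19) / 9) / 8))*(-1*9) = -4 / 95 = -0.04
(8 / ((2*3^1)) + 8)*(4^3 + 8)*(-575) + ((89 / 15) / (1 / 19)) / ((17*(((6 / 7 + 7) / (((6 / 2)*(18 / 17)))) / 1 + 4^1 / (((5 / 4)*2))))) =-50572978134 / 130883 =-386398.37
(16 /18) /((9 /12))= 32 /27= 1.19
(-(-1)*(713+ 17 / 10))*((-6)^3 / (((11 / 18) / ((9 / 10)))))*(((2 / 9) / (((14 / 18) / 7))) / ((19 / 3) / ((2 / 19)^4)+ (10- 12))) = -6002107776 / 680900825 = -8.81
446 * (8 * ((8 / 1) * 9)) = 256896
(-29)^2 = 841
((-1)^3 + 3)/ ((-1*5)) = -2/ 5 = -0.40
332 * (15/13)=4980/13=383.08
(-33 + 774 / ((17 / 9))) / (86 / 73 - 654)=-66795 / 115736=-0.58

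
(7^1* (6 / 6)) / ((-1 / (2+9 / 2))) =-91 / 2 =-45.50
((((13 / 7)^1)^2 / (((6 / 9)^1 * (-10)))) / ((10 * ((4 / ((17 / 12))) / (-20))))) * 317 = 910741 / 7840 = 116.17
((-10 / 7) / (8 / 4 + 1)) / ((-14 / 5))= 25 / 147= 0.17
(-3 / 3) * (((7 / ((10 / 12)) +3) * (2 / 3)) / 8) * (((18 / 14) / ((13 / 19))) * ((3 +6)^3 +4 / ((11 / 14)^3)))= -637632495 / 484484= -1316.11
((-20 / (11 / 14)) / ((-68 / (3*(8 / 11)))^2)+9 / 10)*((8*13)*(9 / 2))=408.94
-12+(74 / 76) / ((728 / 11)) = -11.99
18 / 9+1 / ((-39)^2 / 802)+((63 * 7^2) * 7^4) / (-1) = -11273476283 / 1521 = -7411884.47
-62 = -62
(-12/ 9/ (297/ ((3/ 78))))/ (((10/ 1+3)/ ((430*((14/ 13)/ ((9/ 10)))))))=-120400/ 17617743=-0.01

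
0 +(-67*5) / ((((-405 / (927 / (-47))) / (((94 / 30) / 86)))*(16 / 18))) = -6901 / 10320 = -0.67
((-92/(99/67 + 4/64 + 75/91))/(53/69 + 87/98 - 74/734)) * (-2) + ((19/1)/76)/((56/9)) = 50.09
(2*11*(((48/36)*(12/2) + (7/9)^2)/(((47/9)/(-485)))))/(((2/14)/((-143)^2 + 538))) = -1092560763910/423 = -2582885966.69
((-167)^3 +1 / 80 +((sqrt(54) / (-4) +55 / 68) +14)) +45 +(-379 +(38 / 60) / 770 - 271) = -7316869931773 / 1570800 - 3 * sqrt(6) / 4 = -4658055.01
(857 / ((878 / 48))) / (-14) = -10284 / 3073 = -3.35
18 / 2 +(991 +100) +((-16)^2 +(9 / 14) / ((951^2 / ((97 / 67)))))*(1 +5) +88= 128380325175 / 47129341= 2724.00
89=89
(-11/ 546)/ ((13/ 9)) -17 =-40255/ 2366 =-17.01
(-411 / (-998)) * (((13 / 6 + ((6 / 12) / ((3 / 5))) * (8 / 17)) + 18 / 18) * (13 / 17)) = 646503 / 576844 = 1.12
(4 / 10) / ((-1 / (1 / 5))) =-2 / 25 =-0.08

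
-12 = -12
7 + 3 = 10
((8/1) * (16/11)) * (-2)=-256/11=-23.27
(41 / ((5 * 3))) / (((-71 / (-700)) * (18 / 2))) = 5740 / 1917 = 2.99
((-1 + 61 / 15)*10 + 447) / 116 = 4.12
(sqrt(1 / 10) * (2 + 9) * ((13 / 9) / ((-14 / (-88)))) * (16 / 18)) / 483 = 25168 * sqrt(10) / 1369305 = 0.06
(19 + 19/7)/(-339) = -152/2373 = -0.06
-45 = -45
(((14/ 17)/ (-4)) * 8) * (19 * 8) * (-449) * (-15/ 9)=-9554720/ 51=-187347.45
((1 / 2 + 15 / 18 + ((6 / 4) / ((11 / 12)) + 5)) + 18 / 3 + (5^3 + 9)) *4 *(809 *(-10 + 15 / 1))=79006940 / 33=2394149.70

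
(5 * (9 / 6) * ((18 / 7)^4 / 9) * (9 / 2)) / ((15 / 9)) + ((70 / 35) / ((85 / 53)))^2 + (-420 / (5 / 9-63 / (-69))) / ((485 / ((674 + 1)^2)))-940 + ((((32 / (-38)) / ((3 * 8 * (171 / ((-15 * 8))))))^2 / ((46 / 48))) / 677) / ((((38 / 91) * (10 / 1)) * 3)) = -5664987689009344388315105393 / 21019930000310182781700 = -269505.54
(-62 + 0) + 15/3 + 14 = -43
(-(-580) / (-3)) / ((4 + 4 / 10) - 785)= 2900 / 11709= 0.25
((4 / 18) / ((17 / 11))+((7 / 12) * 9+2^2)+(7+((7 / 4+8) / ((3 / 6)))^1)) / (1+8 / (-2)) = -11.96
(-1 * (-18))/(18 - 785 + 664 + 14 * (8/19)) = -38/205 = -0.19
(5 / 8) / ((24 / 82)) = 205 / 96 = 2.14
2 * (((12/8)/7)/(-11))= -3/77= -0.04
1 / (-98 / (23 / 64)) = -23 / 6272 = -0.00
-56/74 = -28/37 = -0.76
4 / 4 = 1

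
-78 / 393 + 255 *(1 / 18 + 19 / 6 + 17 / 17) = 423052 / 393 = 1076.47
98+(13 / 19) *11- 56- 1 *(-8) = 1093 / 19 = 57.53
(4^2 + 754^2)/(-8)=-142133/2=-71066.50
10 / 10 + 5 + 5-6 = 5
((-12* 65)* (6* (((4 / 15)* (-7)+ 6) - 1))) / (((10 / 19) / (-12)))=334339.20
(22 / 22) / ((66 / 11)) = 1 / 6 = 0.17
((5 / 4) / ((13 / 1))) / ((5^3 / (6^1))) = 3 / 650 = 0.00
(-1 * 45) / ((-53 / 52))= 2340 / 53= 44.15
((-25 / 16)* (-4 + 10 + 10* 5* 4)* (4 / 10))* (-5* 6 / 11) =7725 / 22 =351.14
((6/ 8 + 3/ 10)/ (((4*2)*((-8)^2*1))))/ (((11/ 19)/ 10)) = 399/ 11264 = 0.04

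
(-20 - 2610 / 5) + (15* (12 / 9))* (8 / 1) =-382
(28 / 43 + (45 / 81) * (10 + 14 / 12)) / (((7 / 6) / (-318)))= -1687202 / 903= -1868.44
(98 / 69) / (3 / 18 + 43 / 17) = 3332 / 6325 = 0.53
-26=-26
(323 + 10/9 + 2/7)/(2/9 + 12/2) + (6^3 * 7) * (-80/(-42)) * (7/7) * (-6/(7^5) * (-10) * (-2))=31.57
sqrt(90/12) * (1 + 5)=3 * sqrt(30)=16.43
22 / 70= 11 / 35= 0.31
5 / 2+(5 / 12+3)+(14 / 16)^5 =632053 / 98304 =6.43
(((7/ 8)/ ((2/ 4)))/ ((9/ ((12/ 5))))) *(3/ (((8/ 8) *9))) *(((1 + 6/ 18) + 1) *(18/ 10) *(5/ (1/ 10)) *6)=196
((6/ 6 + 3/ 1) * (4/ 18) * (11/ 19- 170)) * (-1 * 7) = 60088/ 57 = 1054.18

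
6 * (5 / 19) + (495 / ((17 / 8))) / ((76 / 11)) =600 / 17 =35.29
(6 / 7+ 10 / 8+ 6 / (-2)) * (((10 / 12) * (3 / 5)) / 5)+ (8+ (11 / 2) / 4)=65 / 7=9.29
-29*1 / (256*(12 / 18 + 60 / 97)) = -8439 / 95744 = -0.09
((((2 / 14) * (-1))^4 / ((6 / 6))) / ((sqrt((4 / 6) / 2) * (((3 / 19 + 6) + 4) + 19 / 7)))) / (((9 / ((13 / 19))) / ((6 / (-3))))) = -13 * sqrt(3) / 2642472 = -0.00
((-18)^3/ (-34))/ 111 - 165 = -102813/ 629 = -163.45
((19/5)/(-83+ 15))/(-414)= 0.00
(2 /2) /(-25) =-1 /25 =-0.04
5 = 5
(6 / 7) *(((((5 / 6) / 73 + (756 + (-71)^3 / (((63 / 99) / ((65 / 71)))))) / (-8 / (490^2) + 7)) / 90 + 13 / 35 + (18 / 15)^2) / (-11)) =472058550078431 / 7439646163950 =63.45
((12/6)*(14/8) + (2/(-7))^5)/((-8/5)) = -587925/268912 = -2.19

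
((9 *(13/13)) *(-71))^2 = 408321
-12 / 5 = -2.40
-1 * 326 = -326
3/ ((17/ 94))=16.59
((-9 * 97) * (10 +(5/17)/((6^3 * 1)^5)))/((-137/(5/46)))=38766751978293625/5596977570840576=6.93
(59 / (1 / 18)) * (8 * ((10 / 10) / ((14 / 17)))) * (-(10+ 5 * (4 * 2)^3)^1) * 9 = -238622297.14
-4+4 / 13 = -48 / 13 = -3.69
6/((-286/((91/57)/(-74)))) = 7/15466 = 0.00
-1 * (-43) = 43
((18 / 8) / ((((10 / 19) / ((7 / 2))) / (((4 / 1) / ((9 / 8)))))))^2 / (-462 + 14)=-2527 / 400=-6.32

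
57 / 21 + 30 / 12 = 73 / 14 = 5.21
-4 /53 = -0.08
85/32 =2.66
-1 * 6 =-6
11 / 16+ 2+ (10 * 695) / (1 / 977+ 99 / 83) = 4510740929 / 774448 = 5824.46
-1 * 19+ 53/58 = -18.09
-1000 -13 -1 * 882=-1895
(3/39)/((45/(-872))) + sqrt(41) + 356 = sqrt(41) + 207388/585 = 360.91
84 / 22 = 42 / 11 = 3.82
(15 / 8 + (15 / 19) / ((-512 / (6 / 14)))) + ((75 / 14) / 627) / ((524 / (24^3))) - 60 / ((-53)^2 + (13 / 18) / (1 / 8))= 67099144395 / 32283564544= 2.08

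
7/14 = 1/2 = 0.50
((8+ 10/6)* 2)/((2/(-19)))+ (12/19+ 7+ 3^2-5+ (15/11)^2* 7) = -1096751/6897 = -159.02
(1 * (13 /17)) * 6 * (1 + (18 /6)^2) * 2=1560 /17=91.76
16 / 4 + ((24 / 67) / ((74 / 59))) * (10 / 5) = 11332 / 2479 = 4.57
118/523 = 0.23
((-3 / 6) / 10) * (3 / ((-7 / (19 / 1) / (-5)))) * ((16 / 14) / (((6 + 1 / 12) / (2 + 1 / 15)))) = -14136 / 17885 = -0.79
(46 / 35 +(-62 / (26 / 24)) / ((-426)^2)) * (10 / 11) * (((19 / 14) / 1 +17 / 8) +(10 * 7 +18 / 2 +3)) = 983661482 / 9633351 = 102.11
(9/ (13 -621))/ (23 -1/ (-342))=-0.00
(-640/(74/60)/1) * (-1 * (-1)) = -19200/37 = -518.92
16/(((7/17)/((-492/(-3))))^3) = 346735485952/343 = 1010890629.60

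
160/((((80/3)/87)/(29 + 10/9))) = 15718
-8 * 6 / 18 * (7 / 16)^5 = -16807 / 393216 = -0.04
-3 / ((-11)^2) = -3 / 121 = -0.02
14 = 14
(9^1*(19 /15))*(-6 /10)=-171 /25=-6.84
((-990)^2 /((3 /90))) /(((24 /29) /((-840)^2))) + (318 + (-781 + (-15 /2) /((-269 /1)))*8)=25068997794070.22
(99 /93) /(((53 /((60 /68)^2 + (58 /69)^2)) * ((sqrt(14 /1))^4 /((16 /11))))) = 8173684 /36923972001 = 0.00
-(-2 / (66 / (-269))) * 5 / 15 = -269 / 99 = -2.72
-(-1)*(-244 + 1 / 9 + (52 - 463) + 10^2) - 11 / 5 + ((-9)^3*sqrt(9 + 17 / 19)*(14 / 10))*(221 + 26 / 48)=-9044217*sqrt(893) / 380 - 25069 / 45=-711792.07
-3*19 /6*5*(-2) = 95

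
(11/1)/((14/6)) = 33/7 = 4.71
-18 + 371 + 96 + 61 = 510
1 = 1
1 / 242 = 0.00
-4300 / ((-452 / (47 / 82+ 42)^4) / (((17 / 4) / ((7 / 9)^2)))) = 219857760444237934275 / 1001359274048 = 219559319.16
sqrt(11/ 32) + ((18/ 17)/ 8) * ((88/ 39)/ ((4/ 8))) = sqrt(22)/ 8 + 132/ 221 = 1.18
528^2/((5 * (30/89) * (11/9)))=3383424/25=135336.96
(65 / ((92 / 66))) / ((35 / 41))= 17589 / 322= 54.62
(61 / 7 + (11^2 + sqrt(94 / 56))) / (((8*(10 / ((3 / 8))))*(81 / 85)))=17*sqrt(329) / 48384 + 3859 / 6048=0.64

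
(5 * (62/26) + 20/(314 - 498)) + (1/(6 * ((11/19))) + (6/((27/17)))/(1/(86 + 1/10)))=5548032/16445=337.37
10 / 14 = 5 / 7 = 0.71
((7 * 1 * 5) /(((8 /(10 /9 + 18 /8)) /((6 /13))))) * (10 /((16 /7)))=29.69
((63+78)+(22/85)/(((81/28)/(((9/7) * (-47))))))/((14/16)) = 829832/5355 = 154.96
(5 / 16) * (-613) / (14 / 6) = -9195 / 112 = -82.10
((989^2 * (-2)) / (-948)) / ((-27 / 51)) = -16628057 / 4266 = -3897.81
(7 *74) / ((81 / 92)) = 47656 / 81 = 588.35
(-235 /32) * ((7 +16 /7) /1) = -15275 /224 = -68.19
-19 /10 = -1.90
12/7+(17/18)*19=19.66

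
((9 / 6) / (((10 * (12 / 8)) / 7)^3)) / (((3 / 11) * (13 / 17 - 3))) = -64141 / 256500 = -0.25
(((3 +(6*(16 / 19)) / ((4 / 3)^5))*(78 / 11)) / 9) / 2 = 11063 / 6688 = 1.65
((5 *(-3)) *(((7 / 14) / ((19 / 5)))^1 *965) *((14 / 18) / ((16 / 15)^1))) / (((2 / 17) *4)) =-14354375 / 4864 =-2951.15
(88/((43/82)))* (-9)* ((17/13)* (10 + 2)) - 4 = -13250812/559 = -23704.49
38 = 38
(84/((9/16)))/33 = 448/99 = 4.53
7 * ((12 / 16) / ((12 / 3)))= 21 / 16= 1.31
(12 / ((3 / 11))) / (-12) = -11 / 3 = -3.67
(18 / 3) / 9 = 2 / 3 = 0.67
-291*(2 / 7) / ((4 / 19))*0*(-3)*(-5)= 0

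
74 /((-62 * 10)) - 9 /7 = -3049 /2170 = -1.41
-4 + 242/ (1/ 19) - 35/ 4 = 18341/ 4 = 4585.25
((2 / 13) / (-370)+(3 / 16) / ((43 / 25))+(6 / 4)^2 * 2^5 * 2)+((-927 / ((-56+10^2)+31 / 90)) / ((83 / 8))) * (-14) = 7265214274207 / 42161881840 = 172.32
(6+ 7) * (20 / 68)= 65 / 17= 3.82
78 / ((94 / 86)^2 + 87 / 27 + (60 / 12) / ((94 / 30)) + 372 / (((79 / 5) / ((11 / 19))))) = 91569864906 / 23061024589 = 3.97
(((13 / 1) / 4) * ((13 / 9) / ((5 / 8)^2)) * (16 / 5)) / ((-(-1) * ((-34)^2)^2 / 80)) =43264 / 18792225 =0.00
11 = 11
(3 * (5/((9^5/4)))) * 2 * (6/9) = 80/59049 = 0.00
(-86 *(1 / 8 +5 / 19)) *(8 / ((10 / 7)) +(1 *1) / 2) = -154757 / 760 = -203.63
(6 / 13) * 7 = 42 / 13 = 3.23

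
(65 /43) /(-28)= -65 /1204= -0.05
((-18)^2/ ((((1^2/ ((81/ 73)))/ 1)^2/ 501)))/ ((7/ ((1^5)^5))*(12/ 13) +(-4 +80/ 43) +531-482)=595339340076/ 158841503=3748.01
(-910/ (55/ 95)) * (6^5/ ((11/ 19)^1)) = -2554493760/ 121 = -21111518.68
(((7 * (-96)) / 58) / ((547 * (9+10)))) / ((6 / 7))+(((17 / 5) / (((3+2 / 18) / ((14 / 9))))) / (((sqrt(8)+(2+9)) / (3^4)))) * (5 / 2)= 4565083175 / 136231444 - 1377 * sqrt(2) / 226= 24.89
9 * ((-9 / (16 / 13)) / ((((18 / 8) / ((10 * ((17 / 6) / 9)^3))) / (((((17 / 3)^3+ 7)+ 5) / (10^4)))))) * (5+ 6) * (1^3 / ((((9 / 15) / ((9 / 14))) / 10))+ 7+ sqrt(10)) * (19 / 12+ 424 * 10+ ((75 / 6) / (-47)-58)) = -269108234963582443 / 1865003616000-8680910805276853 * sqrt(10) / 1065716352000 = -170052.36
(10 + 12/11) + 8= 210/11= 19.09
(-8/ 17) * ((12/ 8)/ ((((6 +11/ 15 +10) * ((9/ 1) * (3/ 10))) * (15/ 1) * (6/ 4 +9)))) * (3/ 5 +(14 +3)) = -1408/ 806463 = -0.00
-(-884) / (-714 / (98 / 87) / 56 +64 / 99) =-34306272 / 414175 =-82.83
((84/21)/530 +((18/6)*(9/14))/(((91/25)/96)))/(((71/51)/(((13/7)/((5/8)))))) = 108.58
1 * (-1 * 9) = -9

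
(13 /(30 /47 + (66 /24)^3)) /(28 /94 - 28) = -918944 /41974527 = -0.02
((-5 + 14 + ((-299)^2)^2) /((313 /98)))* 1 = 783268803380 /313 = 2502456240.83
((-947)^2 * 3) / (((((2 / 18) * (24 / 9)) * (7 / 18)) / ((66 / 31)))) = 21574534113 / 434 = 49710908.09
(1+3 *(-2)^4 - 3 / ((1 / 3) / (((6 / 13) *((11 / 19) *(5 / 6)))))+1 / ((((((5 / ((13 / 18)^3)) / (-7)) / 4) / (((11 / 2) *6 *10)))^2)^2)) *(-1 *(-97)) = 19622386060492771656800815 / 861235747047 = 22783989317412.67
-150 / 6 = -25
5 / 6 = 0.83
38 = 38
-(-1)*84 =84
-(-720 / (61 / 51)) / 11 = 36720 / 671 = 54.72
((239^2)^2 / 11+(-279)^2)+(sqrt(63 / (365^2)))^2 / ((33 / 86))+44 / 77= 3043612292531442 / 10258325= 296696808.94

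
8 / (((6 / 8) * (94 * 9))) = 16 / 1269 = 0.01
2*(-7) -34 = -48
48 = 48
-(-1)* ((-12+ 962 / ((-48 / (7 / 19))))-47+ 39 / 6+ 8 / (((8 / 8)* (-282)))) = -1284037 / 21432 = -59.91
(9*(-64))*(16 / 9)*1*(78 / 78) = -1024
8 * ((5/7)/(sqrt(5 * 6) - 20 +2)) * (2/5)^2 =-96/1715 - 16 * sqrt(30)/5145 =-0.07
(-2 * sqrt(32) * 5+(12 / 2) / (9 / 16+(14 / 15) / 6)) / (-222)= -720 / 19129+20 * sqrt(2) / 111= 0.22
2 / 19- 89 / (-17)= 1725 / 323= 5.34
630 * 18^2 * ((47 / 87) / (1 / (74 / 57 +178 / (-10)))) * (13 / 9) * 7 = -10137824424 / 551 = -18398955.40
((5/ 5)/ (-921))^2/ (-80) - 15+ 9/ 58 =-29213420069/ 1967919120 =-14.84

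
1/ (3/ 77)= 77/ 3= 25.67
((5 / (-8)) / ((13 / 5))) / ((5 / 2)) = -5 / 52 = -0.10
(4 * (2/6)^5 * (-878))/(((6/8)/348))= -1629568/243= -6706.04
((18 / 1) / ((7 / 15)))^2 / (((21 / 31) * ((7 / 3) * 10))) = 225990 / 2401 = 94.12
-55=-55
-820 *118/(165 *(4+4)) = -2419/33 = -73.30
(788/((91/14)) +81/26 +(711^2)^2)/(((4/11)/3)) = 2108299722914.11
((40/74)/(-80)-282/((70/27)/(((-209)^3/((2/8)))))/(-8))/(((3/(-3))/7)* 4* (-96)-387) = 2571896307257/1720500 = 1494854.00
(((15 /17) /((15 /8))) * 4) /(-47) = -32 /799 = -0.04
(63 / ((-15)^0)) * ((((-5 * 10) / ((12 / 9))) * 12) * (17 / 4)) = -240975 / 2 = -120487.50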